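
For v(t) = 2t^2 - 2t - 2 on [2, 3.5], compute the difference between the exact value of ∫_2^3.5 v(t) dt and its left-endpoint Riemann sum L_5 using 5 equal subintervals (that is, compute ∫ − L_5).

Exact integral: ∫_2^3.5 v(t) dt = 12.
L_5 = 10.02.
Error = 12 − 10.02 = 1.98.

1.98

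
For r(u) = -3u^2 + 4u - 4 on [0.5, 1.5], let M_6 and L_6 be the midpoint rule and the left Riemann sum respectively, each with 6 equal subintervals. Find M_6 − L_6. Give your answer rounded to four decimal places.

M_6 ≈ -3.243056.
L_6 ≈ -3.097222.
M_6 − L_6 ≈ -0.1458.

-0.1458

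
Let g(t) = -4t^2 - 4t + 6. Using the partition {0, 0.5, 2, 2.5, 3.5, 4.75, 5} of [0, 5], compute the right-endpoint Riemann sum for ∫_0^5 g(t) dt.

-254.5625

Subinterval widths: 0.5, 1.5, 0.5, 1, 1.25, 0.25.
Right endpoints: 0.5, 2, 2.5, 3.5, 4.75, 5.
g(0.5) = 3, g(2) = -18, g(2.5) = -29, g(3.5) = -57, g(4.75) = -103.25, g(5) = -114.
Sum = Σ Δt_i · g(t_i).
Sum = -254.5625.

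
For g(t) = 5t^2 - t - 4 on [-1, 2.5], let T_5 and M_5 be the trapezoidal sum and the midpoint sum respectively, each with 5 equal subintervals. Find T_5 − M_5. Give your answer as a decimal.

T_5 = 12.5125.
M_5 = 10.36875.
T_5 − M_5 = 2.14375.

2.14375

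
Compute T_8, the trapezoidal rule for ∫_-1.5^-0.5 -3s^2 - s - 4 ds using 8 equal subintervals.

Δs = (-0.5 − (-1.5))/8 = 0.125.
f(-1.5) = -9.25, f(-1.375) = -8.296875, f(-1.25) = -7.4375, f(-1.125) = -6.671875, f(-1) = -6, f(-0.875) = -5.421875, f(-0.75) = -4.9375, f(-0.625) = -4.546875, f(-0.5) = -4.25.
T_8 = (Δs/2)·[f(s_0) + 2f(s_1) + ... + 2f(s_{7}) + f(s_8)].
Sum = -6.2578125.

-6.2578125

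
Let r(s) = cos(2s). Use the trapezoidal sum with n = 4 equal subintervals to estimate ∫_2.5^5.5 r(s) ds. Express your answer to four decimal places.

-0.0165

Δs = (5.5 − 2.5)/4 = 0.75.
r(2.5) ≈ 0.2837, r(3.25) ≈ 0.9766, r(4) ≈ -0.1455, r(4.75) ≈ -0.9972, r(5.5) ≈ 0.0044.
T_4 = (Δs/2)·[r(s_0) + 2r(s_1) + 2r(s_2) + 2r(s_3) + r(s_4)].
Sum ≈ -0.0165.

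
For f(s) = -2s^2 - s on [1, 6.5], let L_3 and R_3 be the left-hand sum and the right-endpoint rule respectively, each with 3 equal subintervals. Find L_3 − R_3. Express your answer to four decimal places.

161.3333

L_3 ≈ -128.537037.
R_3 ≈ -289.870370.
L_3 − R_3 ≈ 161.3333.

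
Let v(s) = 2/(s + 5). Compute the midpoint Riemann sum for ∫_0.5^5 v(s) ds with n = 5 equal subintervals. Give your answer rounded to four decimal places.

Δs = (5 − 0.5)/5 = 0.9.
Midpoints: 0.95, 1.85, 2.75, 3.65, 4.55.
v(0.95) = 40/119, v(1.85) = 40/137, v(2.75) = 8/31, v(3.65) = 40/173, v(4.55) = 40/191.
Sum = Δs · [v(0.95) + v(1.85) + v(2.75) + v(3.65) + v(4.55)].
Sum ≈ 1.1941.

1.1941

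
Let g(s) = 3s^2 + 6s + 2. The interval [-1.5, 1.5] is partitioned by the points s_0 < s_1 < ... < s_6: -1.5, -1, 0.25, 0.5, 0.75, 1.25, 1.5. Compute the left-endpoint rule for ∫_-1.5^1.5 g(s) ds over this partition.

8.625

Subinterval widths: 0.5, 1.25, 0.25, 0.25, 0.5, 0.25.
Left endpoints: -1.5, -1, 0.25, 0.5, 0.75, 1.25.
g(-1.5) = -0.25, g(-1) = -1, g(0.25) = 3.6875, g(0.5) = 5.75, g(0.75) = 8.1875, g(1.25) = 14.1875.
Sum = Σ Δs_i · g(s_i).
Sum = 8.625.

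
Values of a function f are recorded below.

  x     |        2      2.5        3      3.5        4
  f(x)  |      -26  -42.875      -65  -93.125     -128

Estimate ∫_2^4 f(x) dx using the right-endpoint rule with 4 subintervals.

-164.5

Δx = 0.5.
Sum = 0.5·[(-42.875) + (-65) + (-93.125) + (-128)] = -164.5.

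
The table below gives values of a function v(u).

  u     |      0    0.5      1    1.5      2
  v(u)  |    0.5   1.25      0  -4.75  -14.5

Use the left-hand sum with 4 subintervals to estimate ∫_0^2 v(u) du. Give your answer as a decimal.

-1.5

Δu = 0.5.
Sum = 0.5·[0.5 + 1.25 + 0 + (-4.75)] = -1.5.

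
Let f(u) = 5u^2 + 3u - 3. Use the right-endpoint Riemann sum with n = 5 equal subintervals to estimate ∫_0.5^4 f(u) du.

152.25

Δu = (4 − 0.5)/5 = 0.7.
Right endpoints: 1.2, 1.9, 2.6, 3.3, 4.
f(1.2) = 7.8, f(1.9) = 20.75, f(2.6) = 38.6, f(3.3) = 61.35, f(4) = 89.
Sum = Δu · [f(1.2) + f(1.9) + f(2.6) + f(3.3) + f(4)].
Sum = 152.25.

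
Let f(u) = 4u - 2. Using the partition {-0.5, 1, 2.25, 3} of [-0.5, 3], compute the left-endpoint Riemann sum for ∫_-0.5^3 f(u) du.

1.75

Subinterval widths: 1.5, 1.25, 0.75.
Left endpoints: -0.5, 1, 2.25.
f(-0.5) = -4, f(1) = 2, f(2.25) = 7.
Sum = Σ Δu_i · f(u_i).
Sum = 1.75.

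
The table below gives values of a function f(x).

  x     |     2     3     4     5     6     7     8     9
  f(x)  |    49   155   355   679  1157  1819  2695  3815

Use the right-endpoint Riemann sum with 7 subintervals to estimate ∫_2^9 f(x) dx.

Δx = 1.
Sum = 1·[155 + 355 + 679 + 1157 + 1819 + 2695 + 3815] = 10675.

10675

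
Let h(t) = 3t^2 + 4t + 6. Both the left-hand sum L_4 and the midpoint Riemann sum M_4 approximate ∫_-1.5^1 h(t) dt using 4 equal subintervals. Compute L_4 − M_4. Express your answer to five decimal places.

-1.22070

L_4 = 15.41015625.
M_4 ≈ 16.6308594.
L_4 − M_4 ≈ -1.22070.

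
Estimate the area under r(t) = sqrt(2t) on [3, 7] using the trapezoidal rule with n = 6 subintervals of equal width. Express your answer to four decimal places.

Δt = (7 − 3)/6 = 2/3.
r(3) ≈ 2.4495, r(11/3) ≈ 2.7080, r(13/3) ≈ 2.9439, r(5) ≈ 3.1623, r(17/3) ≈ 3.3665, r(19/3) ≈ 3.5590, r(7) ≈ 3.7417.
T_6 = (Δt/2)·[r(t_0) + 2r(t_1) + ... + 2r(t_{5}) + r(t_6)].
Sum ≈ 12.5569.

12.5569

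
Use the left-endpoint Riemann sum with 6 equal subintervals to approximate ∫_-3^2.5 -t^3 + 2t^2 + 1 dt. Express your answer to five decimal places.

68.57653

Δt = (2.5 − (-3))/6 = 11/12.
Left endpoints: -3, -25/12, -7/6, -0.25, 2/3, 19/12.
f(-3) = 46, f(-25/12) = 32353/1728, f(-7/6) = 1147/216, f(-0.25) = 1.140625, f(2/3) = 43/27, f(19/12) = 3533/1728.
Sum = Δt · [f(-3) + f(-25/12) + f(-7/6) + ...].
Sum ≈ 68.57653.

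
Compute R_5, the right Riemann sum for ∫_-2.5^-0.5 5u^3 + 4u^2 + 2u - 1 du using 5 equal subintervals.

-25.57

Δu = (-0.5 − (-2.5))/5 = 0.4.
Right endpoints: -2.1, -1.7, -1.3, -0.9, -0.5.
f(-2.1) = -33.865, f(-1.7) = -17.405, f(-1.3) = -7.825, f(-0.9) = -3.205, f(-0.5) = -1.625.
Sum = Δu · [f(-2.1) + f(-1.7) + f(-1.3) + f(-0.9) + f(-0.5)].
Sum = -25.57.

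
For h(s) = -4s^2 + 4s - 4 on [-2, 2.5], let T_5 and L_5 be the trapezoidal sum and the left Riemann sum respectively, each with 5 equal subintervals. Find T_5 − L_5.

4.05

T_5 = -47.43.
L_5 = -51.48.
T_5 − L_5 = 4.05.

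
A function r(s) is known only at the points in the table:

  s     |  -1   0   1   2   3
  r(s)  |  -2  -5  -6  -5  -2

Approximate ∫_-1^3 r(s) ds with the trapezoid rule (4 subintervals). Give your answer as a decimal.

-18

Δs = 1.
T_4 = (1/2)·[(-2) + 2·(-5) + 2·(-6) + 2·(-5) + (-2)] = -18.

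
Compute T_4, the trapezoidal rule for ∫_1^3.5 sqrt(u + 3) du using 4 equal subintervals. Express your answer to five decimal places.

Δu = (3.5 − 1)/4 = 0.625.
f(1) ≈ 2.00000, f(1.625) ≈ 2.15058, f(2.25) ≈ 2.29129, f(2.875) ≈ 2.42384, f(3.5) ≈ 2.54951.
T_4 = (Δu/2)·[f(u_0) + 2f(u_1) + 2f(u_2) + 2f(u_3) + f(u_4)].
Sum ≈ 5.71279.

5.71279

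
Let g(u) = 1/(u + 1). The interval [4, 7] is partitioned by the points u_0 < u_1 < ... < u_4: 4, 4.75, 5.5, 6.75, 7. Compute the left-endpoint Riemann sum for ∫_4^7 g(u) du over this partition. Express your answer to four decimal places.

0.5050

Subinterval widths: 0.75, 0.75, 1.25, 0.25.
Left endpoints: 4, 4.75, 5.5, 6.75.
g(4) = 0.2, g(4.75) = 4/23, g(5.5) = 2/13, g(6.75) = 4/31.
Sum = Σ Δu_i · g(u_i).
Sum ≈ 0.5050.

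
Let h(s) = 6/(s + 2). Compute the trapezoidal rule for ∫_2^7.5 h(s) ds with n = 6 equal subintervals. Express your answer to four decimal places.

Δs = (7.5 − 2)/6 = 11/12.
h(2) = 1.5, h(35/12) = 72/59, h(23/6) = 36/35, h(4.75) = 8/9, h(17/3) = 18/23, h(79/12) = 72/103, h(7.5) = 12/19.
T_6 = (Δs/2)·[h(s_0) + 2h(s_1) + ... + 2h(s_{5}) + h(s_6)].
Sum ≈ 5.2115.

5.2115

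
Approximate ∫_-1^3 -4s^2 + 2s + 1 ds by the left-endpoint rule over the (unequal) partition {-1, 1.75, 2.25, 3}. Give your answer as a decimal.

-28.6875

Subinterval widths: 2.75, 0.5, 0.75.
Left endpoints: -1, 1.75, 2.25.
f(-1) = -5, f(1.75) = -7.75, f(2.25) = -14.75.
Sum = Σ Δs_i · f(s_i).
Sum = -28.6875.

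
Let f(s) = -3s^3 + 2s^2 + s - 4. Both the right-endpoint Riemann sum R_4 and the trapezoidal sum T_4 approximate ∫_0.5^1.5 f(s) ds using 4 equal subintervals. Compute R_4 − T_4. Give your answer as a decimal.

R_4 = -5.25.
T_4 = -4.65625.
R_4 − T_4 = -0.59375.

-0.59375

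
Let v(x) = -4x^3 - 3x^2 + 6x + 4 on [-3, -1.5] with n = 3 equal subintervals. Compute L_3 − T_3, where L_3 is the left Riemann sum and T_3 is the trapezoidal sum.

16.3125

L_3 = 55.875.
T_3 = 39.5625.
L_3 − T_3 = 16.3125.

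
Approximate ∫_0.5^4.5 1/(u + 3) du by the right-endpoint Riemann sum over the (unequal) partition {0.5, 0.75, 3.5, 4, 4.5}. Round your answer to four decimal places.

Subinterval widths: 0.25, 2.75, 0.5, 0.5.
Right endpoints: 0.75, 3.5, 4, 4.5.
f(0.75) = 4/15, f(3.5) = 2/13, f(4) = 1/7, f(4.5) = 2/15.
Sum = Σ Δu_i · f(u_i).
Sum ≈ 0.6278.

0.6278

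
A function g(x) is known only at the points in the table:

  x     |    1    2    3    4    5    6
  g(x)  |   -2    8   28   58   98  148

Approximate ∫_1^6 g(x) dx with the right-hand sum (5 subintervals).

Δx = 1.
Sum = 1·[8 + 28 + 58 + 98 + 148] = 340.

340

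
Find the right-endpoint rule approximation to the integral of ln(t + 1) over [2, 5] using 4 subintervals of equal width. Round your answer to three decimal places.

Δt = (5 − 2)/4 = 0.75.
Right endpoints: 2.75, 3.5, 4.25, 5.
f(2.75) ≈ 1.322, f(3.5) ≈ 1.504, f(4.25) ≈ 1.658, f(5) ≈ 1.792.
Sum = Δt · [f(2.75) + f(3.5) + f(4.25) + f(5)].
Sum ≈ 4.707.

4.707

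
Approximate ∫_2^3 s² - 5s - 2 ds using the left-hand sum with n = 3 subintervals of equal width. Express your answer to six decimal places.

Δs = (3 − 2)/3 = 1/3.
Left endpoints: 2, 7/3, 8/3.
f(2) = -8, f(7/3) = -74/9, f(8/3) = -74/9.
Sum = Δs · [f(2) + f(7/3) + f(8/3)].
Sum ≈ -8.148148.

-8.148148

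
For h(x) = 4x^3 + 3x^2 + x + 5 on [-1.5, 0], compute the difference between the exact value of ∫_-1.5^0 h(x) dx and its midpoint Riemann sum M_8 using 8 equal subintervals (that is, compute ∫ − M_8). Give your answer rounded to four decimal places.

Exact integral: ∫_-1.5^0 h(x) dx = 4.6875.
M_8 ≈ 4.713867.
Error ≈ 4.6875 − 4.713867 ≈ -0.0264.

-0.0264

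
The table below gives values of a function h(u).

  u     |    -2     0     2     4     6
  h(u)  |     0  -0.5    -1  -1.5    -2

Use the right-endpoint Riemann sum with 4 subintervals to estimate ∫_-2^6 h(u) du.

Δu = 2.
Sum = 2·[(-0.5) + (-1) + (-1.5) + (-2)] = -10.

-10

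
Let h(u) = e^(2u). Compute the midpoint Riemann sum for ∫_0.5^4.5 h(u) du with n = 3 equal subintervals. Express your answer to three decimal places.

Δu = (4.5 − 0.5)/3 = 4/3.
Midpoints: 7/6, 2.5, 23/6.
h(7/6) ≈ 10.312, h(2.5) ≈ 148.413, h(23/6) ≈ 2135.950.
Sum = Δu · [h(7/6) + h(2.5) + h(23/6)].
Sum ≈ 3059.567.

3059.567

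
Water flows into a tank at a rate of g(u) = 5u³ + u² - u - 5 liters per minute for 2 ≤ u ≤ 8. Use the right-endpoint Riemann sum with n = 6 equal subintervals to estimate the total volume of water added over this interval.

6571

Δu = (8 − 2)/6 = 1.
Right endpoints: 3, 4, 5, 6, 7, 8.
g(3) = 136, g(4) = 327, g(5) = 640, g(6) = 1105, g(7) = 1752, g(8) = 2611.
Sum = Δu · [g(3) + g(4) + g(5) + ...].
Sum = 6571.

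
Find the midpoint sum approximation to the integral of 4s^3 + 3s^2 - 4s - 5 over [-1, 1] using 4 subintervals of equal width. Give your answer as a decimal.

Δs = (1 − (-1))/4 = 0.5.
Midpoints: -0.75, -0.25, 0.25, 0.75.
f(-0.75) = -2, f(-0.25) = -3.875, f(0.25) = -5.75, f(0.75) = -4.625.
Sum = Δs · [f(-0.75) + f(-0.25) + f(0.25) + f(0.75)].
Sum = -8.125.

-8.125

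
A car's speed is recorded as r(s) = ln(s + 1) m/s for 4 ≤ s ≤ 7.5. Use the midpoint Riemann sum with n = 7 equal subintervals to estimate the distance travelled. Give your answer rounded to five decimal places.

Δs = (7.5 − 4)/7 = 0.5.
Midpoints: 4.25, 4.75, 5.25, 5.75, 6.25, 6.75, 7.25.
r(4.25) ≈ 1.65823, r(4.75) ≈ 1.74920, r(5.25) ≈ 1.83258, r(5.75) ≈ 1.90954, r(6.25) ≈ 1.98100, r(6.75) ≈ 2.04769, r(7.25) ≈ 2.11021.
Sum = Δs · [r(4.25) + r(4.75) + r(5.25) + ...].
Sum ≈ 6.64423.

6.64423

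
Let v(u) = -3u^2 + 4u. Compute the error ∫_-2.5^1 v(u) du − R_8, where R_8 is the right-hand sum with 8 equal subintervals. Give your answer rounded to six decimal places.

-6.172852

Exact integral: ∫_-2.5^1 v(u) du = -27.125.
R_8 ≈ -20.95214844.
Error ≈ -27.125 − (-20.95214844) ≈ -6.172852.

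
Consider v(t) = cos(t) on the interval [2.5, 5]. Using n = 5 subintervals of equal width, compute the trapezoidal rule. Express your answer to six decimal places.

Δt = (5 − 2.5)/5 = 0.5.
v(2.5) ≈ -0.801144, v(3) ≈ -0.989992, v(3.5) ≈ -0.936457, v(4) ≈ -0.653644, v(4.5) ≈ -0.210796, v(5) ≈ 0.283662.
T_5 = (Δt/2)·[v(t_0) + 2v(t_1) + ... + 2v(t_{4}) + v(t_5)].
Sum ≈ -1.524815.

-1.524815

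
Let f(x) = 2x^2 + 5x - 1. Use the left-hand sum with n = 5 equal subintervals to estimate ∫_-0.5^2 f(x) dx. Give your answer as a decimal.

7.5

Δx = (2 − (-0.5))/5 = 0.5.
Left endpoints: -0.5, 0, 0.5, 1, 1.5.
f(-0.5) = -3, f(0) = -1, f(0.5) = 2, f(1) = 6, f(1.5) = 11.
Sum = Δx · [f(-0.5) + f(0) + f(0.5) + f(1) + f(1.5)].
Sum = 7.5.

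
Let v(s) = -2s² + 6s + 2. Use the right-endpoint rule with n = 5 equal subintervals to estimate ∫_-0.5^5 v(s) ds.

Δs = (5 − (-0.5))/5 = 1.1.
Right endpoints: 0.6, 1.7, 2.8, 3.9, 5.
v(0.6) = 4.88, v(1.7) = 6.42, v(2.8) = 3.12, v(3.9) = -5.02, v(5) = -18.
Sum = Δs · [v(0.6) + v(1.7) + v(2.8) + v(3.9) + v(5)].
Sum = -9.46.

-9.46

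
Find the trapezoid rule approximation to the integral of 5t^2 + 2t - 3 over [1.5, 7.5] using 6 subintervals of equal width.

738.5

Δt = (7.5 − 1.5)/6 = 1.
f(1.5) = 11.25, f(2.5) = 33.25, f(3.5) = 65.25, f(4.5) = 107.25, f(5.5) = 159.25, f(6.5) = 221.25, f(7.5) = 293.25.
T_6 = (Δt/2)·[f(t_0) + 2f(t_1) + ... + 2f(t_{5}) + f(t_6)].
Sum = 738.5.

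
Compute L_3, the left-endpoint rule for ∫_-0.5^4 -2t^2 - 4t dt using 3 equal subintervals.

-40.5

Δt = (4 − (-0.5))/3 = 1.5.
Left endpoints: -0.5, 1, 2.5.
f(-0.5) = 1.5, f(1) = -6, f(2.5) = -22.5.
Sum = Δt · [f(-0.5) + f(1) + f(2.5)].
Sum = -40.5.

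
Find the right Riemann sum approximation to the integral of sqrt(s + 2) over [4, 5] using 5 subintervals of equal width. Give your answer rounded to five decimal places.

2.56846

Δs = (5 − 4)/5 = 0.2.
Right endpoints: 4.2, 4.4, 4.6, 4.8, 5.
f(4.2) ≈ 2.48998, f(4.4) ≈ 2.52982, f(4.6) ≈ 2.56905, f(4.8) ≈ 2.60768, f(5) ≈ 2.64575.
Sum = Δs · [f(4.2) + f(4.4) + f(4.6) + f(4.8) + f(5)].
Sum ≈ 2.56846.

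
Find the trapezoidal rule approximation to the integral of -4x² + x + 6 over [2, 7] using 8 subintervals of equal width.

Δx = (7 − 2)/8 = 0.625.
f(2) = -8, f(2.625) = -18.9375, f(3.25) = -33, f(3.875) = -50.1875, f(4.5) = -70.5, f(5.125) = -93.9375, f(5.75) = -120.5, f(6.375) = -150.1875, f(7) = -183.
T_8 = (Δx/2)·[f(x_0) + 2f(x_1) + ... + 2f(x_{7}) + f(x_8)].
Sum = -395.46875.

-395.46875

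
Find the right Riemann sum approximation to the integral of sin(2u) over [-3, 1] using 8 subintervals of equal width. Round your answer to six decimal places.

Δu = (1 − (-3))/8 = 0.5.
Right endpoints: -2.5, -2, -1.5, -1, -0.5, 0, 0.5, 1.
f(-2.5) ≈ 0.958924, f(-2) ≈ 0.756802, f(-1.5) ≈ -0.141120, f(-1) ≈ -0.909297, f(-0.5) ≈ -0.841471, f(0) ≈ 0.000000, f(0.5) ≈ 0.841471, f(1) ≈ 0.909297.
Sum = Δu · [f(-2.5) + f(-2) + f(-1.5) + ...].
Sum ≈ 0.787303.

0.787303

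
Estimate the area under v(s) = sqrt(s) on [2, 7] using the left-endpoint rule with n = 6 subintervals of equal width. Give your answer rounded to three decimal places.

9.939

Δs = (7 − 2)/6 = 5/6.
Left endpoints: 2, 17/6, 11/3, 4.5, 16/3, 37/6.
v(2) ≈ 1.414, v(17/6) ≈ 1.683, v(11/3) ≈ 1.915, v(4.5) ≈ 2.121, v(16/3) ≈ 2.309, v(37/6) ≈ 2.483.
Sum = Δs · [v(2) + v(17/6) + v(11/3) + ...].
Sum ≈ 9.939.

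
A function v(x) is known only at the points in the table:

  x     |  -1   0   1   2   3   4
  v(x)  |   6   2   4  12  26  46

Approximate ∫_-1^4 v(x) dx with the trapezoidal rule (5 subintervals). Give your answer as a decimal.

Δx = 1.
T_5 = (1/2)·[6 + 2·2 + 2·4 + 2·12 + 2·26 + 46] = 70.

70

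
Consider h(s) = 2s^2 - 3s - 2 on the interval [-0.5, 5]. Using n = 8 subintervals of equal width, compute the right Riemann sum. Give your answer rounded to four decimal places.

Δs = (5 − (-0.5))/8 = 0.6875.
Right endpoints: 0.1875, 0.875, 1.5625, 2.25, 2.9375, 3.625, 4.3125, 5.
h(0.1875) = -2.4921875, h(0.875) = -3.09375, h(1.5625) = -1.8046875, h(2.25) = 1.375, h(2.9375) = 6.4453125, h(3.625) = 13.40625, h(4.3125) = 22.2578125, h(5) = 33.
Sum = Δs · [h(0.1875) + h(0.875) + h(1.5625) + ...].
Sum ≈ 47.5020.

47.5020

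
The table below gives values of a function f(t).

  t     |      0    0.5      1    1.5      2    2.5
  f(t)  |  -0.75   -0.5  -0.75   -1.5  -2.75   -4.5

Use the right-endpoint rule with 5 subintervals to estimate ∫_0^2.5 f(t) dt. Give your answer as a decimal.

-5

Δt = 0.5.
Sum = 0.5·[(-0.5) + (-0.75) + (-1.5) + (-2.75) + (-4.5)] = -5.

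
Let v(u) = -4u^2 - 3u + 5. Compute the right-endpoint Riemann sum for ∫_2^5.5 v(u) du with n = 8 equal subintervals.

Δu = (5.5 − 2)/8 = 0.4375.
Right endpoints: 2.4375, 2.875, 3.3125, 3.75, 4.1875, 4.625, 5.0625, 5.5.
v(2.4375) = -26.078125, v(2.875) = -36.6875, v(3.3125) = -48.828125, v(3.75) = -62.5, v(4.1875) = -77.703125, v(4.625) = -94.4375, v(5.0625) = -112.703125, v(5.5) = -132.5.
Sum = Δu · [v(2.4375) + v(2.875) + v(3.3125) + ...].
Sum = -258.75390625.

-258.75390625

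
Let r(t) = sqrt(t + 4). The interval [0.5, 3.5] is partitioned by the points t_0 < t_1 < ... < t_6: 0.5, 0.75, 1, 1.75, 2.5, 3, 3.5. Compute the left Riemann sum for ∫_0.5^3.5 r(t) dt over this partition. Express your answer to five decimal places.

7.14831

Subinterval widths: 0.25, 0.25, 0.75, 0.75, 0.5, 0.5.
Left endpoints: 0.5, 0.75, 1, 1.75, 2.5, 3.
r(0.5) ≈ 2.12132, r(0.75) ≈ 2.17945, r(1) ≈ 2.23607, r(1.75) ≈ 2.39792, r(2.5) ≈ 2.54951, r(3) ≈ 2.64575.
Sum = Σ Δt_i · r(t_i).
Sum ≈ 7.14831.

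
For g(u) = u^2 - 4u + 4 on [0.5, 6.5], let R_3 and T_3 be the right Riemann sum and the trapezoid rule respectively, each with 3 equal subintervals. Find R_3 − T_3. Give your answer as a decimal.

R_3 = 53.5.
T_3 = 35.5.
R_3 − T_3 = 18.

18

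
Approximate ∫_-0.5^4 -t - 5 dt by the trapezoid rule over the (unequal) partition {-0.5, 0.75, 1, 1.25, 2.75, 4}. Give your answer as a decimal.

-30.375

Subinterval widths: 1.25, 0.25, 0.25, 1.5, 1.25.
f(-0.5) = -4.5, f(0.75) = -5.75, f(1) = -6, f(1.25) = -6.25, f(2.75) = -7.75, f(4) = -9.
On each subinterval the trapezoid contributes (Δt_i/2)·[f(t_{i-1}) + f(t_i)].
Sum = -30.375.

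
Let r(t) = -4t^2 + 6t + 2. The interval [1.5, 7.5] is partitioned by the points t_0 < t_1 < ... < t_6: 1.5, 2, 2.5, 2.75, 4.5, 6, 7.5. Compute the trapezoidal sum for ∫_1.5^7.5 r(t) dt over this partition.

Subinterval widths: 0.5, 0.5, 0.25, 1.75, 1.5, 1.5.
r(1.5) = 2, r(2) = -2, r(2.5) = -8, r(2.75) = -11.75, r(4.5) = -52, r(6) = -106, r(7.5) = -178.
On each subinterval the trapezoid contributes (Δt_i/2)·[r(t_{i-1}) + r(t_i)].
Sum = -392.25.

-392.25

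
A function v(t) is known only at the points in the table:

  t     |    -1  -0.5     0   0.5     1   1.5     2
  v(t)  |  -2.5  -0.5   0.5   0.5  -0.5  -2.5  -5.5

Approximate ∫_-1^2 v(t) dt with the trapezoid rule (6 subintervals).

Δt = 0.5.
T_6 = (0.5/2)·[(-2.5) + 2·(-0.5) + 2·0.5 + 2·0.5 + 2·(-0.5) + 2·(-2.5) + (-5.5)] = -3.25.

-3.25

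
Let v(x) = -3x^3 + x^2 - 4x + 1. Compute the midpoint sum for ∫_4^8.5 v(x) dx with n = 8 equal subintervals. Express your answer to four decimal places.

-3641.1163

Δx = (8.5 − 4)/8 = 0.5625.
Midpoints: 4.28125, 4.84375, 5.40625, 5.96875, 6.53125, 7.09375, 7.65625, 8.21875.
v(4.28125) = -7641835/32768, v(4.84375) = -11004937/32768, v(5.40625) = -15251263/32768, v(5.96875) = -20485789/32768, v(6.53125) = -26813491/32768, v(7.09375) = -34339345/32768, v(7.65625) = -43168327/32768, v(8.21875) = -53405413/32768.
Sum = Δx · [v(4.28125) + v(4.84375) + v(5.40625) + ...].
Sum ≈ -3641.1163.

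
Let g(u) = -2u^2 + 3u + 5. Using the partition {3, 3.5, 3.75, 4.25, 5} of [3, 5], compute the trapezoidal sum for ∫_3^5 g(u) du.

-31.5625

Subinterval widths: 0.5, 0.25, 0.5, 0.75.
g(3) = -4, g(3.5) = -9, g(3.75) = -11.875, g(4.25) = -18.375, g(5) = -30.
On each subinterval the trapezoid contributes (Δu_i/2)·[g(u_{i-1}) + g(u_i)].
Sum = -31.5625.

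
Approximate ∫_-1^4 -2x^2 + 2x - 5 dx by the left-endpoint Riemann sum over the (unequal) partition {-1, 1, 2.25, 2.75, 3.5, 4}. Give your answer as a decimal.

Subinterval widths: 2, 1.25, 0.5, 0.75, 0.5.
Left endpoints: -1, 1, 2.25, 2.75, 3.5.
f(-1) = -9, f(1) = -5, f(2.25) = -10.625, f(2.75) = -14.625, f(3.5) = -22.5.
Sum = Σ Δx_i · f(x_i).
Sum = -51.78125.

-51.78125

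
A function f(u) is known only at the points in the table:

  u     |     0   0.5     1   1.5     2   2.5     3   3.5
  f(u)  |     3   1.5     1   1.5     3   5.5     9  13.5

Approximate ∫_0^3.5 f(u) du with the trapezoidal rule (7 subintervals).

14.875

Δu = 0.5.
T_7 = (0.5/2)·[3 + 2·1.5 + 2·1 + 2·1.5 + 2·3 + 2·5.5 + 2·9 + 13.5] = 14.875.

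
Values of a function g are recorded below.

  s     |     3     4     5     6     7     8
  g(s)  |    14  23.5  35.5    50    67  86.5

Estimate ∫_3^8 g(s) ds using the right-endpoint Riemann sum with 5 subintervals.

262.5

Δs = 1.
Sum = 1·[23.5 + 35.5 + 50 + 67 + 86.5] = 262.5.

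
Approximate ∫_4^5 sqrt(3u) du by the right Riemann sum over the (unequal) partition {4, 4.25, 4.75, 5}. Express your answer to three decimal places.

3.748

Subinterval widths: 0.25, 0.5, 0.25.
Right endpoints: 4.25, 4.75, 5.
f(4.25) ≈ 3.571, f(4.75) ≈ 3.775, f(5) ≈ 3.873.
Sum = Σ Δu_i · f(u_i).
Sum ≈ 3.748.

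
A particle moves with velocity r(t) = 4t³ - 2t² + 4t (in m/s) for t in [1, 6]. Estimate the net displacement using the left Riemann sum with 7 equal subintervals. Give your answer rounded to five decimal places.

Δt = (6 − 1)/7 = 5/7.
Left endpoints: 1, 12/7, 17/7, 22/7, 27/7, 32/7, 37/7.
r(1) = 6, r(12/7) = 7248/343, r(17/7) = 18938/343, r(22/7) = 40128/343, r(27/7) = 73818/343, r(32/7) = 123008/343, r(37/7) = 190698/343.
Sum = Δt · [r(1) + r(12/7) + r(17/7) + ...].
Sum ≈ 949.38776.

949.38776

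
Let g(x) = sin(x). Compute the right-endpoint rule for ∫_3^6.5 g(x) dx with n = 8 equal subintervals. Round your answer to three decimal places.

Δx = (6.5 − 3)/8 = 0.4375.
Right endpoints: 3.4375, 3.875, 4.3125, 4.75, 5.1875, 5.625, 6.0625, 6.5.
g(3.4375) ≈ -0.292, g(3.875) ≈ -0.669, g(4.3125) ≈ -0.921, g(4.75) ≈ -0.999, g(5.1875) ≈ -0.889, g(5.625) ≈ -0.612, g(6.0625) ≈ -0.219, g(6.5) ≈ 0.215.
Sum = Δx · [g(3.4375) + g(3.875) + g(4.3125) + ...].
Sum ≈ -1.919.

-1.919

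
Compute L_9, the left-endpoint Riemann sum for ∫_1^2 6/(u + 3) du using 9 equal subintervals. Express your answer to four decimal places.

Δu = (2 − 1)/9 = 1/9.
Left endpoints: 1, 10/9, 11/9, 4/3, 13/9, 14/9, 5/3, 16/9, 17/9.
f(1) = 1.5, f(10/9) = 54/37, f(11/9) = 27/19, f(4/3) = 18/13, f(13/9) = 1.35, f(14/9) = 54/41, f(5/3) = 9/7, f(16/9) = 54/43, f(17/9) = 27/22.
Sum = Δu · [f(1) + f(10/9) + f(11/9) + ...].
Sum ≈ 1.3557.

1.3557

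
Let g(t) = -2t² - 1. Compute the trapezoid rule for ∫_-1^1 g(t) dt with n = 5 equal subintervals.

Δt = (1 − (-1))/5 = 0.4.
g(-1) = -3, g(-0.6) = -1.72, g(-0.2) = -1.08, g(0.2) = -1.08, g(0.6) = -1.72, g(1) = -3.
T_5 = (Δt/2)·[g(t_0) + 2g(t_1) + ... + 2g(t_{4}) + g(t_5)].
Sum = -3.44.

-3.44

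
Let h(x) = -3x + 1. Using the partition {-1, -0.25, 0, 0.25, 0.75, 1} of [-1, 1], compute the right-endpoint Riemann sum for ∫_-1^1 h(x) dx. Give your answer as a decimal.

0.5

Subinterval widths: 0.75, 0.25, 0.25, 0.5, 0.25.
Right endpoints: -0.25, 0, 0.25, 0.75, 1.
h(-0.25) = 1.75, h(0) = 1, h(0.25) = 0.25, h(0.75) = -1.25, h(1) = -2.
Sum = Σ Δx_i · h(x_i).
Sum = 0.5.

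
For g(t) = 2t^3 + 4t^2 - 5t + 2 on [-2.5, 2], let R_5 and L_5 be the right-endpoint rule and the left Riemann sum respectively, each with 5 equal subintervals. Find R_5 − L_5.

14.175

R_5 = 43.2.
L_5 = 29.025.
R_5 − L_5 = 14.175.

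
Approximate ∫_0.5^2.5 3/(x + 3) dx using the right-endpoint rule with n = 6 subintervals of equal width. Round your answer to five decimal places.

Δx = (2.5 − 0.5)/6 = 1/3.
Right endpoints: 5/6, 7/6, 1.5, 11/6, 13/6, 2.5.
f(5/6) = 18/23, f(7/6) = 0.72, f(1.5) = 2/3, f(11/6) = 18/29, f(13/6) = 18/31, f(2.5) = 6/11.
Sum = Δx · [f(5/6) + f(7/6) + f(1.5) + ...].
Sum ≈ 1.30535.

1.30535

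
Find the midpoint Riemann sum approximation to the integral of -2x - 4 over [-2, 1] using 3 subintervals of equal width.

-9

Δx = (1 − (-2))/3 = 1.
Midpoints: -1.5, -0.5, 0.5.
f(-1.5) = -1, f(-0.5) = -3, f(0.5) = -5.
Sum = Δx · [f(-1.5) + f(-0.5) + f(0.5)].
Sum = -9.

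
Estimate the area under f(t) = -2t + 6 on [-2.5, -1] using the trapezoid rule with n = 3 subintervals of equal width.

14.25

Δt = (-1 − (-2.5))/3 = 0.5.
f(-2.5) = 11, f(-2) = 10, f(-1.5) = 9, f(-1) = 8.
T_3 = (Δt/2)·[f(t_0) + 2f(t_1) + 2f(t_2) + f(t_3)].
Sum = 14.25.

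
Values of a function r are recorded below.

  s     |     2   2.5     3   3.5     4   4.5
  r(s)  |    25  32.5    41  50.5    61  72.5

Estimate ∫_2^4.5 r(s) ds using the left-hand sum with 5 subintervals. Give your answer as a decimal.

105

Δs = 0.5.
Sum = 0.5·[25 + 32.5 + 41 + 50.5 + 61] = 105.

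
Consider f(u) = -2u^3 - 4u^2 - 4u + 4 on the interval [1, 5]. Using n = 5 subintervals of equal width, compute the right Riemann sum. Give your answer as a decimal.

-662.72

Δu = (5 − 1)/5 = 0.8.
Right endpoints: 1.8, 2.6, 3.4, 4.2, 5.
f(1.8) = -27.824, f(2.6) = -68.592, f(3.4) = -134.448, f(4.2) = -231.536, f(5) = -366.
Sum = Δu · [f(1.8) + f(2.6) + f(3.4) + f(4.2) + f(5)].
Sum = -662.72.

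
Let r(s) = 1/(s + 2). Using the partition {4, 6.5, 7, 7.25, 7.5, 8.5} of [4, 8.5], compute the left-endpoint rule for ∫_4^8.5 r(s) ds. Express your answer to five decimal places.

0.63556

Subinterval widths: 2.5, 0.5, 0.25, 0.25, 1.
Left endpoints: 4, 6.5, 7, 7.25, 7.5.
r(4) = 1/6, r(6.5) = 2/17, r(7) = 1/9, r(7.25) = 4/37, r(7.5) = 2/19.
Sum = Σ Δs_i · r(s_i).
Sum ≈ 0.63556.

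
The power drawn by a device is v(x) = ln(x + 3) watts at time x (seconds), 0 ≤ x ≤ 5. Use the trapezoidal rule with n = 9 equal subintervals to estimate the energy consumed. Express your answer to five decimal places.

Δx = (5 − 0)/9 = 5/9.
v(0) ≈ 1.09861, v(5/9) ≈ 1.26851, v(10/9) ≈ 1.41369, v(5/3) ≈ 1.54045, v(20/9) ≈ 1.65292, v(25/9) ≈ 1.75402, v(10/3) ≈ 1.84583, v(35/9) ≈ 1.92991, v(40/9) ≈ 2.00747, v(5) ≈ 2.07944.
T_9 = (Δx/2)·[v(x_0) + 2v(x_1) + ... + 2v(x_{8}) + v(x_9)].
Sum ≈ 8.33435.

8.33435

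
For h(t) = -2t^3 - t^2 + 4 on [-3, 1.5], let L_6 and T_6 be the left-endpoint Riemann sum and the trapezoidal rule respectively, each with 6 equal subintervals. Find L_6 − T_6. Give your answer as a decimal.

20.25

L_6 = 67.5703125.
T_6 = 47.3203125.
L_6 − T_6 = 20.25.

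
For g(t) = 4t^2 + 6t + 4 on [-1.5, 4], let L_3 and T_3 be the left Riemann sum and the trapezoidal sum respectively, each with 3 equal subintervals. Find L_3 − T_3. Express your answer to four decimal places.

-80.6667

L_3 ≈ 84.740741.
T_3 ≈ 165.407407.
L_3 − T_3 ≈ -80.6667.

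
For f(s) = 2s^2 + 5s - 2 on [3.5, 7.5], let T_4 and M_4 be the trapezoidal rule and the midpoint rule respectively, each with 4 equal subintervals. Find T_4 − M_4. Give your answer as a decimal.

T_4 = 356.
M_4 = 354.
T_4 − M_4 = 2.

2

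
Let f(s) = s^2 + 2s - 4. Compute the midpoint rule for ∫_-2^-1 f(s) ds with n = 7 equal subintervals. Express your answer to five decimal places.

Δs = (-1 − (-2))/7 = 1/7.
Midpoints: -27/14, -25/14, -23/14, -1.5, -19/14, -17/14, -15/14.
f(-27/14) = -811/196, f(-25/14) = -859/196, f(-23/14) = -899/196, f(-1.5) = -4.75, f(-19/14) = -955/196, f(-17/14) = -971/196, f(-15/14) = -979/196.
Sum = Δs · [f(-27/14) + f(-25/14) + f(-23/14) + ...].
Sum ≈ -4.66837.

-4.66837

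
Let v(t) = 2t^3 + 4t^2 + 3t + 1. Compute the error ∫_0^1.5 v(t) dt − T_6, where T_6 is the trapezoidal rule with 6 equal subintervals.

-0.1328125

Exact integral: ∫_0^1.5 v(t) dt = 11.90625.
T_6 = 12.0390625.
Error = 11.90625 − 12.0390625 = -0.1328125.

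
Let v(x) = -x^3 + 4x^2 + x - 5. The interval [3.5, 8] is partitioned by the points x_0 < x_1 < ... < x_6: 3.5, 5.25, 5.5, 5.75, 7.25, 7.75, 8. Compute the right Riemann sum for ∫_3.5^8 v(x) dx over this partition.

-512.7109375

Subinterval widths: 1.75, 0.25, 0.25, 1.5, 0.5, 0.25.
Right endpoints: 5.25, 5.5, 5.75, 7.25, 7.75, 8.
v(5.25) = -34.203125, v(5.5) = -44.875, v(5.75) = -57.109375, v(7.25) = -168.578125, v(7.75) = -222.484375, v(8) = -253.
Sum = Σ Δx_i · v(x_i).
Sum = -512.7109375.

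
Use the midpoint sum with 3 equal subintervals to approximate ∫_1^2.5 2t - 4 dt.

Δt = (2.5 − 1)/3 = 0.5.
Midpoints: 1.25, 1.75, 2.25.
f(1.25) = -1.5, f(1.75) = -0.5, f(2.25) = 0.5.
Sum = Δt · [f(1.25) + f(1.75) + f(2.25)].
Sum = -0.75.

-0.75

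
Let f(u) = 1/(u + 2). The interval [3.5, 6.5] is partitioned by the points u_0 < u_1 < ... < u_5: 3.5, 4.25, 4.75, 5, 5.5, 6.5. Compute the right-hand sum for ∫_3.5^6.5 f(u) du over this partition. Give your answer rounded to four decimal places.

0.4141

Subinterval widths: 0.75, 0.5, 0.25, 0.5, 1.
Right endpoints: 4.25, 4.75, 5, 5.5, 6.5.
f(4.25) = 0.16, f(4.75) = 4/27, f(5) = 1/7, f(5.5) = 2/15, f(6.5) = 2/17.
Sum = Σ Δu_i · f(u_i).
Sum ≈ 0.4141.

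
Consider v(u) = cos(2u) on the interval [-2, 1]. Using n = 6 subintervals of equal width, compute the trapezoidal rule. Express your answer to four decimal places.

Δu = (1 − (-2))/6 = 0.5.
v(-2) ≈ -0.6536, v(-1.5) ≈ -0.9900, v(-1) ≈ -0.4161, v(-0.5) ≈ 0.5403, v(0) ≈ 1.0000, v(0.5) ≈ 0.5403, v(1) ≈ -0.4161.
T_6 = (Δu/2)·[v(u_0) + 2v(u_1) + ... + 2v(u_{5}) + v(u_6)].
Sum ≈ 0.0698.

0.0698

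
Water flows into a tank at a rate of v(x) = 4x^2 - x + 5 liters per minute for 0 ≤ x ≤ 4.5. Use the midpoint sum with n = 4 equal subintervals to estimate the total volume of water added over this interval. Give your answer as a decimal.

131.9765625

Δx = (4.5 − 0)/4 = 1.125.
Midpoints: 0.5625, 1.6875, 2.8125, 3.9375.
v(0.5625) = 5.703125, v(1.6875) = 14.703125, v(2.8125) = 33.828125, v(3.9375) = 63.078125.
Sum = Δx · [v(0.5625) + v(1.6875) + v(2.8125) + v(3.9375)].
Sum = 131.9765625.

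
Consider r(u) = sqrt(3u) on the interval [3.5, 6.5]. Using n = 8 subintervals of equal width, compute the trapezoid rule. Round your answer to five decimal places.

Δu = (6.5 − 3.5)/8 = 0.375.
r(3.5) ≈ 3.24037, r(3.875) ≈ 3.40955, r(4.25) ≈ 3.57071, r(4.625) ≈ 3.72492, r(5) ≈ 3.87298, r(5.375) ≈ 4.01559, r(5.75) ≈ 4.15331, r(6.125) ≈ 4.28661, r(6.5) ≈ 4.41588.
T_8 = (Δu/2)·[r(u_0) + 2r(u_1) + ... + 2r(u_{7}) + r(u_8)].
Sum ≈ 11.57317.

11.57317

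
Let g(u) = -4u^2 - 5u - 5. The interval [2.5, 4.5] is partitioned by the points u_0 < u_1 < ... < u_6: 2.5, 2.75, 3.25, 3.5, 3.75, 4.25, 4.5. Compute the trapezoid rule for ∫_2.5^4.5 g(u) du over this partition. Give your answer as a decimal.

-145.875

Subinterval widths: 0.25, 0.5, 0.25, 0.25, 0.5, 0.25.
g(2.5) = -42.5, g(2.75) = -49, g(3.25) = -63.5, g(3.5) = -71.5, g(3.75) = -80, g(4.25) = -98.5, g(4.5) = -108.5.
On each subinterval the trapezoid contributes (Δu_i/2)·[g(u_{i-1}) + g(u_i)].
Sum = -145.875.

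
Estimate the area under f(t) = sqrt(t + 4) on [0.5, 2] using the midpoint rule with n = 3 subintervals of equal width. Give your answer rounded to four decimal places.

3.4343

Δt = (2 − 0.5)/3 = 0.5.
Midpoints: 0.75, 1.25, 1.75.
f(0.75) ≈ 2.1794, f(1.25) ≈ 2.2913, f(1.75) ≈ 2.3979.
Sum = Δt · [f(0.75) + f(1.25) + f(1.75)].
Sum ≈ 3.4343.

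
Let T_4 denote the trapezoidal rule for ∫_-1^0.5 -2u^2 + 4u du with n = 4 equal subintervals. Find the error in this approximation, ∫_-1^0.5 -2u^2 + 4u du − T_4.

0.0703125

Exact integral: ∫_-1^0.5 f(u) du = -2.25.
T_4 = -2.3203125.
Error = -2.25 − (-2.3203125) = 0.0703125.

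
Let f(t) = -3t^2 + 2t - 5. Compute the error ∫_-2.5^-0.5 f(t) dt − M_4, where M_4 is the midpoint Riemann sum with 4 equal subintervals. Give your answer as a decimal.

Exact integral: ∫_-2.5^-0.5 f(t) dt = -31.5.
M_4 = -31.375.
Error = -31.5 − (-31.375) = -0.125.

-0.125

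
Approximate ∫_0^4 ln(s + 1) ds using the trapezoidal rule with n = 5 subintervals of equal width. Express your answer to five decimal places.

Δs = (4 − 0)/5 = 0.8.
f(0) ≈ 0.00000, f(0.8) ≈ 0.58779, f(1.6) ≈ 0.95551, f(2.4) ≈ 1.22378, f(3.2) ≈ 1.43508, f(4) ≈ 1.60944.
T_5 = (Δs/2)·[f(s_0) + 2f(s_1) + ... + 2f(s_{4}) + f(s_5)].
Sum ≈ 4.00550.

4.00550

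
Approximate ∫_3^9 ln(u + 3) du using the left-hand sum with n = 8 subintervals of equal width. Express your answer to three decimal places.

Δu = (9 − 3)/8 = 0.75.
Left endpoints: 3, 3.75, 4.5, 5.25, 6, 6.75, 7.5, 8.25.
f(3) ≈ 1.792, f(3.75) ≈ 1.910, f(4.5) ≈ 2.015, f(5.25) ≈ 2.110, f(6) ≈ 2.197, f(6.75) ≈ 2.277, f(7.5) ≈ 2.351, f(8.25) ≈ 2.420.
Sum = Δu · [f(3) + f(3.75) + f(4.5) + ...].
Sum ≈ 12.804.

12.804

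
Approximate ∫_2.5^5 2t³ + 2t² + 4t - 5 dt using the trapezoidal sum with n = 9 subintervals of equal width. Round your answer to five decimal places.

391.67310

Δt = (5 − 2.5)/9 = 5/18.
f(2.5) = 48.75, f(25/9) = 46955/729, f(55/18) = 241885/2916, f(10/3) = 2825/27, f(65/18) = 378215/2916, f(35/9) = 115495/729, f(25/6) = 20635/108, f(40/9) = 166115/729, f(85/18) = 784675/2916, f(5) = 315.
T_9 = (Δt/2)·[f(t_0) + 2f(t_1) + ... + 2f(t_{8}) + f(t_9)].
Sum ≈ 391.67310.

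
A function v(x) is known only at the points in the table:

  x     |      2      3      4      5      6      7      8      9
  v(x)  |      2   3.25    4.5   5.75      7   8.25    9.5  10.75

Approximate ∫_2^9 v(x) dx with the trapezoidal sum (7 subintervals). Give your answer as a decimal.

Δx = 1.
T_7 = (1/2)·[2 + 2·3.25 + 2·4.5 + 2·5.75 + 2·7 + 2·8.25 + 2·9.5 + 10.75] = 44.625.

44.625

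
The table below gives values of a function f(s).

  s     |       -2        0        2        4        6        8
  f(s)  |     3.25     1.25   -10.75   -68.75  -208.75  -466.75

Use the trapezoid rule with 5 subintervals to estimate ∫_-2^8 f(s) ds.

Δs = 2.
T_5 = (2/2)·[3.25 + 2·1.25 + 2·(-10.75) + 2·(-68.75) + 2·(-208.75) + (-466.75)] = -1037.5.

-1037.5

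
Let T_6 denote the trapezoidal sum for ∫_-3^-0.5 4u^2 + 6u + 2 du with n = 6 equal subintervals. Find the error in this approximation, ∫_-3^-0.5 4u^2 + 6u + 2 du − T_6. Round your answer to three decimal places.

-0.289

Exact integral: ∫_-3^-0.5 f(u) du ≈ 14.58333.
T_6 ≈ 14.87269.
Error ≈ 14.58333 − 14.87269 ≈ -0.289.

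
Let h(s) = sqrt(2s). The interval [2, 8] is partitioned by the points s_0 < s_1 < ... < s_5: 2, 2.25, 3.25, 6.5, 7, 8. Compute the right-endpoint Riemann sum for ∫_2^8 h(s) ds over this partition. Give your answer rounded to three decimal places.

20.669

Subinterval widths: 0.25, 1, 3.25, 0.5, 1.
Right endpoints: 2.25, 3.25, 6.5, 7, 8.
h(2.25) ≈ 2.121, h(3.25) ≈ 2.550, h(6.5) ≈ 3.606, h(7) ≈ 3.742, h(8) ≈ 4.000.
Sum = Σ Δs_i · h(s_i).
Sum ≈ 20.669.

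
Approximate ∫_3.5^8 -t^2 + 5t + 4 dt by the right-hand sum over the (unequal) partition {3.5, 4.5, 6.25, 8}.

-35.421875

Subinterval widths: 1, 1.75, 1.75.
Right endpoints: 4.5, 6.25, 8.
f(4.5) = 6.25, f(6.25) = -3.8125, f(8) = -20.
Sum = Σ Δt_i · f(t_i).
Sum = -35.421875.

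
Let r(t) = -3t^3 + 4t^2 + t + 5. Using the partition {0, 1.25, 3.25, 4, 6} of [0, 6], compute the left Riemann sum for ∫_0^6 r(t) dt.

Subinterval widths: 1.25, 2, 0.75, 2.
Left endpoints: 0, 1.25, 3.25, 4.
r(0) = 5, r(1.25) = 6.640625, r(3.25) = -52.484375, r(4) = -119.
Sum = Σ Δt_i · r(t_i).
Sum = -257.83203125.

-257.83203125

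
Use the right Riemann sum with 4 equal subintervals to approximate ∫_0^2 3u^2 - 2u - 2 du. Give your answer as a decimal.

2.25

Δu = (2 − 0)/4 = 0.5.
Right endpoints: 0.5, 1, 1.5, 2.
f(0.5) = -2.25, f(1) = -1, f(1.5) = 1.75, f(2) = 6.
Sum = Δu · [f(0.5) + f(1) + f(1.5) + f(2)].
Sum = 2.25.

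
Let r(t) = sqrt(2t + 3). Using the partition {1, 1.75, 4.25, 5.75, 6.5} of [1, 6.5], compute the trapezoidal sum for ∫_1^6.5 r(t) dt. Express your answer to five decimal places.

17.54768

Subinterval widths: 0.75, 2.5, 1.5, 0.75.
r(1) ≈ 2.23607, r(1.75) ≈ 2.54951, r(4.25) ≈ 3.39116, r(5.75) ≈ 3.80789, r(6.5) ≈ 4.00000.
On each subinterval the trapezoid contributes (Δt_i/2)·[r(t_{i-1}) + r(t_i)].
Sum ≈ 17.54768.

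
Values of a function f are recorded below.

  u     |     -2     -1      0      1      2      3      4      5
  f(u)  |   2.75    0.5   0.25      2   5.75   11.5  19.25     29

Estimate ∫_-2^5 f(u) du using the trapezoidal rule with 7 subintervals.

55.125

Δu = 1.
T_7 = (1/2)·[2.75 + 2·0.5 + 2·0.25 + 2·2 + 2·5.75 + 2·11.5 + 2·19.25 + 29] = 55.125.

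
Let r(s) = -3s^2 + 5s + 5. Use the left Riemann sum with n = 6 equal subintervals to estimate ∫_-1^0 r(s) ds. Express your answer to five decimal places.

Δs = (0 − (-1))/6 = 1/6.
Left endpoints: -1, -5/6, -2/3, -0.5, -1/3, -1/6.
r(-1) = -3, r(-5/6) = -1.25, r(-2/3) = 1/3, r(-0.5) = 1.75, r(-1/3) = 3, r(-1/6) = 49/12.
Sum = Δs · [r(-1) + r(-5/6) + r(-2/3) + ...].
Sum ≈ 0.81944.

0.81944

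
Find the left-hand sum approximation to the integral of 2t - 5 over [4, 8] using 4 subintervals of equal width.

24

Δt = (8 − 4)/4 = 1.
Left endpoints: 4, 5, 6, 7.
f(4) = 3, f(5) = 5, f(6) = 7, f(7) = 9.
Sum = Δt · [f(4) + f(5) + f(6) + f(7)].
Sum = 24.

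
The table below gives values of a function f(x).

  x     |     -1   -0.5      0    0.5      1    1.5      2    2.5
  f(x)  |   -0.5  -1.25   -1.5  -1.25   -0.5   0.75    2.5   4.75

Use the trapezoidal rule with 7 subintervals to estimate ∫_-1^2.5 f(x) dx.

Δx = 0.5.
T_7 = (0.5/2)·[(-0.5) + 2·(-1.25) + 2·(-1.5) + 2·(-1.25) + 2·(-0.5) + 2·0.75 + 2·2.5 + 4.75] = 0.4375.

0.4375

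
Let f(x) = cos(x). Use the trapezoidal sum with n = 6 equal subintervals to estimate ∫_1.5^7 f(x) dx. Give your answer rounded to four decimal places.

Δx = (7 − 1.5)/6 = 11/12.
f(1.5) ≈ 0.0707, f(29/12) ≈ -0.7485, f(10/3) ≈ -0.9817, f(4.25) ≈ -0.4461, f(31/6) ≈ 0.4388, f(73/12) ≈ 0.9801, f(7) ≈ 0.7539.
T_6 = (Δx/2)·[f(x_0) + 2f(x_1) + ... + 2f(x_{5}) + f(x_6)].
Sum ≈ -0.3163.

-0.3163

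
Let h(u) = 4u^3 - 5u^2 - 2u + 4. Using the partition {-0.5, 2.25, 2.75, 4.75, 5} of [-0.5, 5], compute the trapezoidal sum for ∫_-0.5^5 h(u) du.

Subinterval widths: 2.75, 0.5, 2, 0.25.
h(-0.5) = 3.25, h(2.25) = 19.75, h(2.75) = 43.875, h(4.75) = 310.375, h(5) = 369.
On each subinterval the trapezoid contributes (Δu_i/2)·[h(u_{i-1}) + h(u_i)].
Sum = 486.703125.

486.703125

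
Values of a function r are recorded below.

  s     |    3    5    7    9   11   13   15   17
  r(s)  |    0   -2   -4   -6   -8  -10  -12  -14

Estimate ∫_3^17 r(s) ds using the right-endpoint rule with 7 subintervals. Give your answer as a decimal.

Δs = 2.
Sum = 2·[(-2) + (-4) + (-6) + (-8) + (-10) + (-12) + (-14)] = -112.

-112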